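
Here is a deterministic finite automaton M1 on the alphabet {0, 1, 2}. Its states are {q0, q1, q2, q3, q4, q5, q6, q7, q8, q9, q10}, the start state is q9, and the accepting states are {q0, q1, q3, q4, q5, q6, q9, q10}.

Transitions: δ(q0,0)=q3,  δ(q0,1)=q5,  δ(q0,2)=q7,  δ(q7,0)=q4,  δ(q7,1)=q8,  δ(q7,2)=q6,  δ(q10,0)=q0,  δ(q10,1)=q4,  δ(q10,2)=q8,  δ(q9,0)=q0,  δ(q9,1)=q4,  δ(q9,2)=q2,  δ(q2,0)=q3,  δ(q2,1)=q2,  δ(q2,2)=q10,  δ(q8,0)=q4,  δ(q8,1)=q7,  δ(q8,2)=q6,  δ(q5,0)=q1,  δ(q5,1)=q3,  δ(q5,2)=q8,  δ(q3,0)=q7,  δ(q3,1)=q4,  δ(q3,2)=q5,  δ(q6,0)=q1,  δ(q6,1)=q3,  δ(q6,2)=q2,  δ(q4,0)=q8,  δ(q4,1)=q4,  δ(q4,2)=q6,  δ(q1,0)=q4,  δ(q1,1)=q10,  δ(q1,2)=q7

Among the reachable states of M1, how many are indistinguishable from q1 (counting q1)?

Start with accepting vs non-accepting: {q0,q1,q3,q4,q5,q6,q9,q10} | {q2,q7,q8}.
On input 0, block {q0,q1,q3,q4,q5,q6,q9,q10} splits into {q0,q1,q5,q6,q9,q10} and {q3,q4}.
Split {q0,q1,q5,q6,q9,q10} by δ(·,0) → {q5,q6,q9,q10} and {q0,q1}.
Stable partition: {q5,q6,q9,q10} | {q2,q7,q8} | {q3,q4} | {q0,q1} — 4 equivalence classes.
State q1 belongs to the block {q0,q1}, which has 2 states.

2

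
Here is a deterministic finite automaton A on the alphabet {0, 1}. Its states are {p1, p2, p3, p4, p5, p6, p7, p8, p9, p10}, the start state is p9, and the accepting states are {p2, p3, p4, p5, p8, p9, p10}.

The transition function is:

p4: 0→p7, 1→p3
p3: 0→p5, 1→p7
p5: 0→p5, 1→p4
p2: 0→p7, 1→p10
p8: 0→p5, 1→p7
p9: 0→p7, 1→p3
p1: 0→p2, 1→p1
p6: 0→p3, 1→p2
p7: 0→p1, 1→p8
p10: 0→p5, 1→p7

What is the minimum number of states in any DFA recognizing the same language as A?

Reachable states from the start: {p1,p2,p3,p4,p5,p7,p8,p9,p10}. Unreachable: {p6} — drop them.
P0 = {p2,p3,p4,p5,p8,p9,p10} | {p1,p7}.
Split {p2,p3,p4,p5,p8,p9,p10} by δ(·,0) → {p3,p5,p8,p10} and {p2,p4,p9}.
Split {p3,p5,p8,p10} by δ(·,1) → {p3,p8,p10} and {p5}.
Refine {p1,p7} on symbol 0: members go to different blocks, giving {p1} and {p7}.
Stable partition: {p3,p8,p10} | {p1} | {p2,p4,p9} | {p5} | {p7} — 5 equivalence classes.

5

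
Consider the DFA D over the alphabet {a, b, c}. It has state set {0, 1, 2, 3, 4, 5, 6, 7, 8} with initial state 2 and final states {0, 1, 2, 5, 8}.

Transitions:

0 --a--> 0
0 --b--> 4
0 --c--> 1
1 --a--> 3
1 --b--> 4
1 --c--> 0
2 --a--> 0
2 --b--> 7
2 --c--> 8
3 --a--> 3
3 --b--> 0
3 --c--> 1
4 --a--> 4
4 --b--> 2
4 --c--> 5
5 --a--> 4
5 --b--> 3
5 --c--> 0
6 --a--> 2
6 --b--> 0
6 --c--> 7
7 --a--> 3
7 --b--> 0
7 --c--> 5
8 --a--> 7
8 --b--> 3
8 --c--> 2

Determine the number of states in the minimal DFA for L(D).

3

States {6} cannot be reached from the start state, so discard them.
Start with accepting vs non-accepting: {0,1,2,5,8} | {3,4,7}.
Refine {0,1,2,5,8} on symbol a: members go to different blocks, giving {1,5,8} and {0,2}.
The partition is now stable with 3 blocks: {1,5,8} | {3,4,7} | {0,2}.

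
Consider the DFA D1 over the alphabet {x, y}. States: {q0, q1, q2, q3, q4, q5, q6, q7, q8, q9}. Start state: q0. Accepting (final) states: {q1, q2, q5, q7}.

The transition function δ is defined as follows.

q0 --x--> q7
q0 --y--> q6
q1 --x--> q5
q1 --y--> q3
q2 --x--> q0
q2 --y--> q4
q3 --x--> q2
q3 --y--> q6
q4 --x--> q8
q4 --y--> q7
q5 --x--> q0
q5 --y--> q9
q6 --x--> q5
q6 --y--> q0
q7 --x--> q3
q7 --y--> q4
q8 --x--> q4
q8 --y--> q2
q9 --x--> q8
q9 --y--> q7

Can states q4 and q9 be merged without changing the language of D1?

Yes

Reachable states from the start: {q0,q2,q3,q4,q5,q6,q7,q8,q9}. Unreachable: {q1} — drop them.
Start with accepting vs non-accepting: {q2,q5,q7} | {q0,q3,q4,q6,q8,q9}.
Refine {q0,q3,q4,q6,q8,q9} on symbol x: members go to different blocks, giving {q0,q3,q6} and {q4,q8,q9}.
No further refinement is possible. Final partition (3 blocks): {q2,q5,q7} | {q0,q3,q6} | {q4,q8,q9}.
q4 and q9 lie in the same block of the stable partition, so they are equivalent — no string distinguishes them.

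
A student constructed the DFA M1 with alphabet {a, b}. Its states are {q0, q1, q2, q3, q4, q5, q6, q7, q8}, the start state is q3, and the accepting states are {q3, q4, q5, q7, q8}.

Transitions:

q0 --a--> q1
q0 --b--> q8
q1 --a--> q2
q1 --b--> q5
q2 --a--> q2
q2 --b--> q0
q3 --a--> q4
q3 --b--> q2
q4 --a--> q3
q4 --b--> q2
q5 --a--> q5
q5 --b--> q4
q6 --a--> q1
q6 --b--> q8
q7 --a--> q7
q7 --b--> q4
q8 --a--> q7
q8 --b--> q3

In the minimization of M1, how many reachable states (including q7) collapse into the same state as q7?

3

First remove the unreachable states {q6}; 8 states remain.
Start with accepting vs non-accepting: {q3,q4,q5,q7,q8} | {q0,q1,q2}.
On input b, block {q3,q4,q5,q7,q8} splits into {q5,q7,q8} and {q3,q4}.
On input b, block {q0,q1,q2} splits into {q0,q1} and {q2}.
Refine {q0,q1} on symbol a: members go to different blocks, giving {q0} and {q1}.
No further refinement is possible. Final partition (5 blocks): {q5,q7,q8} | {q0} | {q3,q4} | {q2} | {q1}.
State q7 belongs to the block {q5,q7,q8}, which has 3 states.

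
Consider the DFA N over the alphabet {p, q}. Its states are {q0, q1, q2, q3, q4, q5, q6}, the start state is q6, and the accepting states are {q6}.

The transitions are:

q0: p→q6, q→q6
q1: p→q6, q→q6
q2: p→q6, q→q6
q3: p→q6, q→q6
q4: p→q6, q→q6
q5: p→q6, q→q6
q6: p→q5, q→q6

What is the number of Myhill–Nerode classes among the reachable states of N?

States {q0,q1,q2,q3,q4} cannot be reached from the start state, so discard them.
P0 = {q6} | {q5}.
No further refinement is possible. Final partition (2 blocks): {q6} | {q5}.

2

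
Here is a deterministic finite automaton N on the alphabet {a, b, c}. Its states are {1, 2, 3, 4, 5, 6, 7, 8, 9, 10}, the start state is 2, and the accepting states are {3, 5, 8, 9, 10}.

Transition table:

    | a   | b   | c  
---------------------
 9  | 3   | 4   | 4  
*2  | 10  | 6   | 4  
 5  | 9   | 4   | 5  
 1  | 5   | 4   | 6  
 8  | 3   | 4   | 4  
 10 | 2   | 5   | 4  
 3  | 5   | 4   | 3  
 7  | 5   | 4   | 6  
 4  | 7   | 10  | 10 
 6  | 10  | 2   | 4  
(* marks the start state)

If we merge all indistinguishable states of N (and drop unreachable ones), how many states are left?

States {1,8} cannot be reached from the start state, so discard them.
Initial partition by acceptance: {3,5,9,10} | {2,4,6,7}.
Refine {3,5,9,10} on symbol a: members go to different blocks, giving {3,5,9} and {10}.
Refine {3,5,9} on symbol c: members go to different blocks, giving {3,5} and {9}.
Split {3,5} by δ(·,a) → {3} and {5}.
Split {2,4,6,7} by δ(·,a) → {2,6} and {4} and {7}.
Stable partition: {3} | {2,6} | {10} | {9} | {5} | {4} | {7} — 7 equivalence classes.

7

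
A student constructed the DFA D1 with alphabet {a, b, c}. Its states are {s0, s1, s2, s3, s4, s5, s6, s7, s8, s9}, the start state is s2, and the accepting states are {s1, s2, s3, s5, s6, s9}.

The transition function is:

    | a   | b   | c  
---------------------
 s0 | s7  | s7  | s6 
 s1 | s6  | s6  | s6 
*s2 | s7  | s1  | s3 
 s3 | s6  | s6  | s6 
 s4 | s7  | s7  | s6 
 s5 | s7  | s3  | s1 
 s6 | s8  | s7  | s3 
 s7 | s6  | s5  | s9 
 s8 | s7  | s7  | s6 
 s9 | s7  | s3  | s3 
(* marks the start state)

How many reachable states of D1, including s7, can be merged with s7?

First remove the unreachable states {s0,s4}; 8 states remain.
Initial partition by acceptance: {s1,s2,s3,s5,s6,s9} | {s7,s8}.
On input a, block {s1,s2,s3,s5,s6,s9} splits into {s2,s5,s6,s9} and {s1,s3}.
Split {s2,s5,s6,s9} by δ(·,b) → {s2,s5,s9} and {s6}.
On input a, block {s7,s8} splits into {s7} and {s8}.
Stable partition: {s2,s5,s9} | {s7} | {s1,s3} | {s6} | {s8} — 5 equivalence classes.
State s7 belongs to the block {s7}, which has 1 states.

1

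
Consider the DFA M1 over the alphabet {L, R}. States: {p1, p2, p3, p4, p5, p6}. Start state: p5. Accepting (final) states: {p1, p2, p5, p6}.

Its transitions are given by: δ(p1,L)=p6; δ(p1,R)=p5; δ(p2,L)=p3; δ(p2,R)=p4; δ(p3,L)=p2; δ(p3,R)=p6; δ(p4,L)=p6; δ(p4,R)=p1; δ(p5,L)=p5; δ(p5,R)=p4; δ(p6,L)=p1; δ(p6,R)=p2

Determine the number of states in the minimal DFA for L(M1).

P0 = {p1,p2,p5,p6} | {p3,p4}.
Refine {p1,p2,p5,p6} on symbol L: members go to different blocks, giving {p1,p5,p6} and {p2}.
Split {p1,p5,p6} by δ(·,R) → {p1} and {p5} and {p6}.
Refine {p3,p4} on symbol L: members go to different blocks, giving {p3} and {p4}.
No further refinement is possible. Final partition (6 blocks): {p1} | {p3} | {p2} | {p5} | {p6} | {p4}.

6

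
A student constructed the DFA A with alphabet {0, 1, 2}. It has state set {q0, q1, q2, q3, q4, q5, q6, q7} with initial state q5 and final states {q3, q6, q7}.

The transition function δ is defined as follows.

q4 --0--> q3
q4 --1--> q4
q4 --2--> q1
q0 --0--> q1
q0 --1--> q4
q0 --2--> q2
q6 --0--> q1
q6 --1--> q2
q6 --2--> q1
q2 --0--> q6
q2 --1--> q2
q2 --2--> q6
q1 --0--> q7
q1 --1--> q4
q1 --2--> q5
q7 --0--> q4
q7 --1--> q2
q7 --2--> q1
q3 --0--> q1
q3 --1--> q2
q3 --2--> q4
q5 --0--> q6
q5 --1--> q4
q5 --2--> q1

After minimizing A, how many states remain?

First remove the unreachable states {q0}; 7 states remain.
P0 = {q3,q6,q7} | {q1,q2,q4,q5}.
Split {q1,q2,q4,q5} by δ(·,2) → {q1,q4,q5} and {q2}.
No further refinement is possible. Final partition (3 blocks): {q3,q6,q7} | {q1,q4,q5} | {q2}.

3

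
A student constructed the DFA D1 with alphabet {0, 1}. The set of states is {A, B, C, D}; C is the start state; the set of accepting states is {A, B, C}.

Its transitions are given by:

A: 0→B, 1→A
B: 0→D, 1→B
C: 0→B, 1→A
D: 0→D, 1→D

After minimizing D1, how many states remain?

3

Initial partition by acceptance: {A,B,C} | {D}.
On input 0, block {A,B,C} splits into {A,C} and {B}.
No further refinement is possible. Final partition (3 blocks): {A,C} | {D} | {B}.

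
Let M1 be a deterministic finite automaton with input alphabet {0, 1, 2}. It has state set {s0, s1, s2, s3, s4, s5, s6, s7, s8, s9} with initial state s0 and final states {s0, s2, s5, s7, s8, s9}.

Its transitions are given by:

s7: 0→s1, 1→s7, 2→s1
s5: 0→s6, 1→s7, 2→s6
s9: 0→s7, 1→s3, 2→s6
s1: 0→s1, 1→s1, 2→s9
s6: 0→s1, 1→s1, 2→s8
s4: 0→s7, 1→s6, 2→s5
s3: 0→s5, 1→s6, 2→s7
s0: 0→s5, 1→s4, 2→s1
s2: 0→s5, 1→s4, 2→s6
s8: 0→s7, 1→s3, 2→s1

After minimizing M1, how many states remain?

4

Reachable states from the start: {s0,s1,s3,s4,s5,s6,s7,s8,s9}. Unreachable: {s2} — drop them.
P0 = {s0,s5,s7,s8,s9} | {s1,s3,s4,s6}.
Split {s0,s5,s7,s8,s9} by δ(·,0) → {s0,s8,s9} and {s5,s7}.
Split {s1,s3,s4,s6} by δ(·,0) → {s1,s6} and {s3,s4}.
No further refinement is possible. Final partition (4 blocks): {s0,s8,s9} | {s1,s6} | {s5,s7} | {s3,s4}.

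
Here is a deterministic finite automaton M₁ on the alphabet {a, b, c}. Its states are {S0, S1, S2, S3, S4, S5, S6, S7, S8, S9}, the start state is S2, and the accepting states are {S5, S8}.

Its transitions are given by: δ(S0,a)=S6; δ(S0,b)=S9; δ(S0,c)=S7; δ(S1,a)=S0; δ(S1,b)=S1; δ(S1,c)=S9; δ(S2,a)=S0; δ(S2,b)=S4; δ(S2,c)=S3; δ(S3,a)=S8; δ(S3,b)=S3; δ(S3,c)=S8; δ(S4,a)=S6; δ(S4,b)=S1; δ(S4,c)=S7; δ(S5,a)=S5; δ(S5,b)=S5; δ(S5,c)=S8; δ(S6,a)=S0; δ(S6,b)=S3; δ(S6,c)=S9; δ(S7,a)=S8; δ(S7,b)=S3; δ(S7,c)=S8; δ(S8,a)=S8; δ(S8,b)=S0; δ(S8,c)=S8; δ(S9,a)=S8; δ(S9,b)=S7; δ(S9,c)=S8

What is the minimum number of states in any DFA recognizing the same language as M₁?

Reachable states from the start: {S0,S1,S2,S3,S4,S6,S7,S8,S9}. Unreachable: {S5} — drop them.
Initial partition by acceptance: {S8} | {S0,S1,S2,S3,S4,S6,S7,S9}.
On input a, block {S0,S1,S2,S3,S4,S6,S7,S9} splits into {S0,S1,S2,S4,S6} and {S3,S7,S9}.
Split {S0,S1,S2,S4,S6} by δ(·,b) → {S1,S2,S4} and {S0,S6}.
The partition is now stable with 4 blocks: {S8} | {S1,S2,S4} | {S3,S7,S9} | {S0,S6}.

4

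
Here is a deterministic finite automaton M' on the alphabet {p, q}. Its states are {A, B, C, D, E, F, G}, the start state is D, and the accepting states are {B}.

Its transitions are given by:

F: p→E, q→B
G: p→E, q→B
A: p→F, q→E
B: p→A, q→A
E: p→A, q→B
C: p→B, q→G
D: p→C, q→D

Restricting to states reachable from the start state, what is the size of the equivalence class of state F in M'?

All states are reachable from the start state.
Start with accepting vs non-accepting: {B} | {A,C,D,E,F,G}.
Split {A,C,D,E,F,G} by δ(·,p) → {A,D,E,F,G} and {C}.
Refine {A,D,E,F,G} on symbol p: members go to different blocks, giving {A,E,F,G} and {D}.
Refine {A,E,F,G} on symbol q: members go to different blocks, giving {E,F,G} and {A}.
Split {E,F,G} by δ(·,p) → {F,G} and {E}.
Stable partition: {B} | {F,G} | {C} | {D} | {A} | {E} — 6 equivalence classes.
The equivalence class containing F is {F,G}, of size 2.

2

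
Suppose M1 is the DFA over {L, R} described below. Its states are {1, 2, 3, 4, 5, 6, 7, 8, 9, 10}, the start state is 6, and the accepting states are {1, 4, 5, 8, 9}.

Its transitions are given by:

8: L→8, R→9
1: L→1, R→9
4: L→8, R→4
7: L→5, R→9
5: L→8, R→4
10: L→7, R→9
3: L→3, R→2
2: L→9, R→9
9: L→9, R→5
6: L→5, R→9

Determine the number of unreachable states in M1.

5

BFS from 6 reaches {4, 5, 6, 8, 9}; the 5 state(s) 1, 2, 3, 7, 10 are never visited.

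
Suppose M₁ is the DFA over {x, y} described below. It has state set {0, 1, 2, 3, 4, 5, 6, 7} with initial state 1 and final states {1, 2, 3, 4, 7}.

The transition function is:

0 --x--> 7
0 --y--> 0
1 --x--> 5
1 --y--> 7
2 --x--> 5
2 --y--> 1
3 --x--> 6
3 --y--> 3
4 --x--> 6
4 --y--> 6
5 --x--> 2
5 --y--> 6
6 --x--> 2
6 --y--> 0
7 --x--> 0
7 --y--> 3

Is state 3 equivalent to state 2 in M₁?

First remove the unreachable states {4}; 7 states remain.
Start with accepting vs non-accepting: {1,2,3,7} | {0,5,6}.
No further refinement is possible. Final partition (2 blocks): {1,2,3,7} | {0,5,6}.
3 and 2 lie in the same block of the stable partition, so they are equivalent — no string distinguishes them.

Yes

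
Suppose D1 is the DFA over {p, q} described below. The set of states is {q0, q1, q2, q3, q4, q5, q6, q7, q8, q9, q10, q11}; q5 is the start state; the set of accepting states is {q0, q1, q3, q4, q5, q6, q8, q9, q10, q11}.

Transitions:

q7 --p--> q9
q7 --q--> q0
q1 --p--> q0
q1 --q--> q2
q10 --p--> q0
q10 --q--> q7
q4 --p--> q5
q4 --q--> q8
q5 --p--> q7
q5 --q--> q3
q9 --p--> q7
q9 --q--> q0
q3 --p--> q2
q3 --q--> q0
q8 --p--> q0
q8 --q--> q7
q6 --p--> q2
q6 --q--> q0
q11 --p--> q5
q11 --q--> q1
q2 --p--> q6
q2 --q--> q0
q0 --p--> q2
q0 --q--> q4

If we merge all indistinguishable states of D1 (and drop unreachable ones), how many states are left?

6

States {q1,q10,q11} cannot be reached from the start state, so discard them.
P0 = {q0,q3,q4,q5,q6,q8,q9} | {q2,q7}.
On input p, block {q0,q3,q4,q5,q6,q8,q9} splits into {q0,q3,q5,q6,q9} and {q4,q8}.
Split {q0,q3,q5,q6,q9} by δ(·,q) → {q3,q5,q6,q9} and {q0}.
Split {q3,q5,q6,q9} by δ(·,q) → {q3,q6,q9} and {q5}.
Refine {q4,q8} on symbol p: members go to different blocks, giving {q4} and {q8}.
No further refinement is possible. Final partition (6 blocks): {q3,q6,q9} | {q2,q7} | {q4} | {q0} | {q5} | {q8}.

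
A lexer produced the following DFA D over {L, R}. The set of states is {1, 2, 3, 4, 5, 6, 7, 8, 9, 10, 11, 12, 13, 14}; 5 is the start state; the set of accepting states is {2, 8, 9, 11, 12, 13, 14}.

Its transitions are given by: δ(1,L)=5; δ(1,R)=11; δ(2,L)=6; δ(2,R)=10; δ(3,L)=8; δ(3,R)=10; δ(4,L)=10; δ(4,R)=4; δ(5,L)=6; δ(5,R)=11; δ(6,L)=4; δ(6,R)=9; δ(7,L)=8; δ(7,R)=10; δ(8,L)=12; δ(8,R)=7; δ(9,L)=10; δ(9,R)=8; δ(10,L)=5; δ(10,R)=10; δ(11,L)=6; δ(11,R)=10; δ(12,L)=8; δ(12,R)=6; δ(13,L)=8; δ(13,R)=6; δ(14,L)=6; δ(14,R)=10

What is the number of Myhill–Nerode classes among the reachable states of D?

First remove the unreachable states {1,2,3,13,14}; 9 states remain.
Start with accepting vs non-accepting: {8,9,11,12} | {4,5,6,7,10}.
Refine {8,9,11,12} on symbol L: members go to different blocks, giving {8,12} and {9,11}.
Split {4,5,6,7,10} by δ(·,L) → {4,5,6,10} and {7}.
Refine {8,12} on symbol R: members go to different blocks, giving {8} and {12}.
Refine {4,5,6,10} on symbol R: members go to different blocks, giving {4,10} and {5,6}.
Split {4,10} by δ(·,L) → {4} and {10}.
Refine {9,11} on symbol L: members go to different blocks, giving {9} and {11}.
Refine {5,6} on symbol L: members go to different blocks, giving {5} and {6}.
The partition is now stable with 9 blocks: {8} | {4} | {9} | {7} | {12} | {5} | {10} | {11} | {6}.

9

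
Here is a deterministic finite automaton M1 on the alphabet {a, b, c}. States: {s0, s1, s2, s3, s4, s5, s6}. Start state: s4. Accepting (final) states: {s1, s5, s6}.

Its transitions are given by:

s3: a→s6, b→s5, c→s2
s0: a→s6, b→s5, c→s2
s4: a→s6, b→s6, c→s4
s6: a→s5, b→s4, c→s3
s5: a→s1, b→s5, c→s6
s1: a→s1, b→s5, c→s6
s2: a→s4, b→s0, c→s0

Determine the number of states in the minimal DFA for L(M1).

5

Every state is reachable, so we keep all 7.
P0 = {s1,s5,s6} | {s0,s2,s3,s4}.
Refine {s1,s5,s6} on symbol b: members go to different blocks, giving {s1,s5} and {s6}.
Split {s0,s2,s3,s4} by δ(·,a) → {s0,s3,s4} and {s2}.
On input b, block {s0,s3,s4} splits into {s0,s3} and {s4}.
No further refinement is possible. Final partition (5 blocks): {s1,s5} | {s0,s3} | {s6} | {s2} | {s4}.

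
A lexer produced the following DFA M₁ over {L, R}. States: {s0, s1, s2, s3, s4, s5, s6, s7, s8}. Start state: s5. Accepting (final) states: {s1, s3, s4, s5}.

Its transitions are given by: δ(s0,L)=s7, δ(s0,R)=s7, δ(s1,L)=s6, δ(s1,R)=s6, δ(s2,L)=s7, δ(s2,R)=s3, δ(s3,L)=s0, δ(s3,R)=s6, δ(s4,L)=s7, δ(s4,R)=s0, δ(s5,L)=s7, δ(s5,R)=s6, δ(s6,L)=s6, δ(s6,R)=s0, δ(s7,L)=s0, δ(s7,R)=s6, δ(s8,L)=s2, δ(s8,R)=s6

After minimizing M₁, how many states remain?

States {s1,s2,s3,s4,s8} cannot be reached from the start state, so discard them.
P0 = {s5} | {s0,s6,s7}.
The partition is now stable with 2 blocks: {s5} | {s0,s6,s7}.

2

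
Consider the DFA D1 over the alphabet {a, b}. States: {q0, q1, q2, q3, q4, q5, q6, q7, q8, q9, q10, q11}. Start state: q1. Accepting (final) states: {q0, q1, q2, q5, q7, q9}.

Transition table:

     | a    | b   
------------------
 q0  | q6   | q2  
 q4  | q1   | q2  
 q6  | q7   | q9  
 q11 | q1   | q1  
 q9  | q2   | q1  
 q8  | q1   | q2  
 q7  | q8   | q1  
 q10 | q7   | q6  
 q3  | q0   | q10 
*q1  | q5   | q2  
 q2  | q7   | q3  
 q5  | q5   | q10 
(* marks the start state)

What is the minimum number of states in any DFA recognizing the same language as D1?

10

First remove the unreachable states {q4,q11}; 10 states remain.
Start with accepting vs non-accepting: {q0,q1,q2,q5,q7,q9} | {q3,q6,q8,q10}.
Split {q0,q1,q2,q5,q7,q9} by δ(·,a) → {q1,q2,q5,q9} and {q0,q7}.
Split {q1,q2,q5,q9} by δ(·,a) → {q1,q5,q9} and {q2}.
Refine {q1,q5,q9} on symbol a: members go to different blocks, giving {q1,q5} and {q9}.
Split {q1,q5} by δ(·,b) → {q1} and {q5}.
Split {q3,q6,q8,q10} by δ(·,a) → {q3,q6,q10} and {q8}.
Refine {q3,q6,q10} on symbol b: members go to different blocks, giving {q3,q10} and {q6}.
Split {q3,q10} by δ(·,b) → {q3} and {q10}.
Refine {q0,q7} on symbol a: members go to different blocks, giving {q0} and {q7}.
The partition is now stable with 10 blocks: {q1} | {q3} | {q0} | {q2} | {q9} | {q5} | {q8} | {q6} | {q10} | {q7}.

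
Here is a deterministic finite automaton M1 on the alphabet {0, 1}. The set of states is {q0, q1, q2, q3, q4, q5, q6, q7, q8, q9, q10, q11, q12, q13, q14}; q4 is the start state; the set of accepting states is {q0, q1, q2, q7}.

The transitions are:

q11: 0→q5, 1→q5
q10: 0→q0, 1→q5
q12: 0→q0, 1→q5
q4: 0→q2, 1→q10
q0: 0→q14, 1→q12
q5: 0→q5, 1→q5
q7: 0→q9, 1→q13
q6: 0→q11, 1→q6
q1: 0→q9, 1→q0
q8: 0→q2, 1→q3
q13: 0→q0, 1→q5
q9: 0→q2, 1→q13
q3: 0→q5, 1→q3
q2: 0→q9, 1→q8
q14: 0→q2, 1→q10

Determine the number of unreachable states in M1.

4

No path from q4 leads to q1, q6, q7, q11; the other 11 states are all reachable.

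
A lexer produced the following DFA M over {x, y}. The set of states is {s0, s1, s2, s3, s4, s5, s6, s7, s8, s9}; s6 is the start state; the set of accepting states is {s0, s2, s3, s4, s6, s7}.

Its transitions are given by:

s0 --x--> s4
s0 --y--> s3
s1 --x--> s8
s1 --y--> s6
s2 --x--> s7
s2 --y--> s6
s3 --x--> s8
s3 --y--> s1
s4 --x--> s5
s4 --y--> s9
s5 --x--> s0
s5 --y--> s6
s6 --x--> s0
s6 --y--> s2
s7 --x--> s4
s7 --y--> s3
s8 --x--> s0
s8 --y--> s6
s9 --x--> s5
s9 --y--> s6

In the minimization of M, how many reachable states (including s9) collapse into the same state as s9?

P0 = {s0,s2,s3,s4,s6,s7} | {s1,s5,s8,s9}.
Refine {s0,s2,s3,s4,s6,s7} on symbol x: members go to different blocks, giving {s0,s2,s6,s7} and {s3,s4}.
Split {s0,s2,s6,s7} by δ(·,x) → {s0,s7} and {s2,s6}.
Split {s1,s5,s8,s9} by δ(·,x) → {s1,s9} and {s5,s8}.
The partition is now stable with 5 blocks: {s0,s7} | {s1,s9} | {s3,s4} | {s2,s6} | {s5,s8}.
The equivalence class containing s9 is {s1,s9}, of size 2.

2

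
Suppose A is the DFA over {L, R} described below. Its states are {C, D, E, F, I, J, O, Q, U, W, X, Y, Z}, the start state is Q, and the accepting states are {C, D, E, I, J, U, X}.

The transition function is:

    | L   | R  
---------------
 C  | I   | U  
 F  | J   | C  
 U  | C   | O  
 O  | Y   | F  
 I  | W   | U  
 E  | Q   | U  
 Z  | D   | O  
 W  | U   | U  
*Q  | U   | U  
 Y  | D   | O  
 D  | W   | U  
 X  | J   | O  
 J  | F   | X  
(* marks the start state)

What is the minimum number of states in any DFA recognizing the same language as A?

Reachable states from the start: {C,D,F,I,J,O,Q,U,W,X,Y}. Unreachable: {E,Z} — drop them.
Initial partition by acceptance: {C,D,I,J,U,X} | {F,O,Q,W,Y}.
Split {C,D,I,J,U,X} by δ(·,L) → {C,U,X} and {D,I,J}.
On input L, block {C,U,X} splits into {C,X} and {U}.
Split {C,X} by δ(·,R) → {X} and {C}.
Split {F,O,Q,W,Y} by δ(·,L) → {F,Y} and {Q,W} and {O}.
On input R, block {F,Y} splits into {Y} and {F}.
Split {D,I,J} by δ(·,L) → {D,I} and {J}.
Stable partition: {X} | {Y} | {D,I} | {U} | {C} | {Q,W} | {O} | {F} | {J} — 9 equivalence classes.

9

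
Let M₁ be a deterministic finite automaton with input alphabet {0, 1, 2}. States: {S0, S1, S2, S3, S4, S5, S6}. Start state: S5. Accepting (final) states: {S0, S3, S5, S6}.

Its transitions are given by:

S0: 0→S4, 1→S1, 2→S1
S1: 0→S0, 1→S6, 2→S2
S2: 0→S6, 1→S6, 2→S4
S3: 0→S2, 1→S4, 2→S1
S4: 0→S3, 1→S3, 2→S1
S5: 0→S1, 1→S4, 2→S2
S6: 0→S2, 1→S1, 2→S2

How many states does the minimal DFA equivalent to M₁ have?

2

All states are reachable from the start state.
Initial partition by acceptance: {S0,S3,S5,S6} | {S1,S2,S4}.
Stable partition: {S0,S3,S5,S6} | {S1,S2,S4} — 2 equivalence classes.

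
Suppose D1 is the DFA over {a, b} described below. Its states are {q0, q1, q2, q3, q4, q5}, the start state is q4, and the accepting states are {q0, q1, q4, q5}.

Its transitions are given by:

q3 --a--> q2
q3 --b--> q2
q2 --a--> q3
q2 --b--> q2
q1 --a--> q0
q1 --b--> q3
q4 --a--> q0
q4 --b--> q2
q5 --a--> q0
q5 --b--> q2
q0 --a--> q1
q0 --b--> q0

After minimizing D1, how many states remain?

3

First remove the unreachable states {q5}; 5 states remain.
P0 = {q0,q1,q4} | {q2,q3}.
Refine {q0,q1,q4} on symbol b: members go to different blocks, giving {q1,q4} and {q0}.
Stable partition: {q1,q4} | {q2,q3} | {q0} — 3 equivalence classes.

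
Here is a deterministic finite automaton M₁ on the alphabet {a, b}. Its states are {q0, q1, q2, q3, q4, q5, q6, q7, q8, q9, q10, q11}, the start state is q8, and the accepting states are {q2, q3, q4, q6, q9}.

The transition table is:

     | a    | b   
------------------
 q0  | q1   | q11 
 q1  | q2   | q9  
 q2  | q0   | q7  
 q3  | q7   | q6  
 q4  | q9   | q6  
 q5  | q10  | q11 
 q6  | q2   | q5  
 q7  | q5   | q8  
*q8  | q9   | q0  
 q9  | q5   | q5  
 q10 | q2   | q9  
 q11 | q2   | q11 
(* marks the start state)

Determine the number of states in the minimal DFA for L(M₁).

First remove the unreachable states {q3,q4,q6}; 9 states remain.
P0 = {q2,q9} | {q0,q1,q5,q7,q8,q10,q11}.
On input a, block {q0,q1,q5,q7,q8,q10,q11} splits into {q1,q8,q10,q11} and {q0,q5,q7}.
Refine {q1,q8,q10,q11} on symbol b: members go to different blocks, giving {q1,q10} and {q8} and {q11}.
On input a, block {q0,q5,q7} splits into {q0,q5} and {q7}.
Refine {q2,q9} on symbol b: members go to different blocks, giving {q2} and {q9}.
Stable partition: {q2} | {q1,q10} | {q0,q5} | {q8} | {q11} | {q7} | {q9} — 7 equivalence classes.

7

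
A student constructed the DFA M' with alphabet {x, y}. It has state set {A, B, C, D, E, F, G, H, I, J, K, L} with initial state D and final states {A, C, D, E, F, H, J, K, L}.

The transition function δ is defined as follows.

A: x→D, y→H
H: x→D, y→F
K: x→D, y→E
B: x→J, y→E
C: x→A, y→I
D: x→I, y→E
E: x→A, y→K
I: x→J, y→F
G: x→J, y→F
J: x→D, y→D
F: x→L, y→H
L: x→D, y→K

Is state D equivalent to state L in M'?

First remove the unreachable states {B,C,G}; 9 states remain.
P0 = {A,D,E,F,H,J,K,L} | {I}.
Split {A,D,E,F,H,J,K,L} by δ(·,x) → {A,E,F,H,J,K,L} and {D}.
Split {A,E,F,H,J,K,L} by δ(·,x) → {A,H,J,K,L} and {E,F}.
Split {A,H,J,K,L} by δ(·,y) → {A,L} and {H,K} and {J}.
The partition is now stable with 6 blocks: {A,L} | {I} | {D} | {E,F} | {H,K} | {J}.
D and L end up in different blocks, so they are distinguishable. For instance, the string 'x' is accepted from only L.

No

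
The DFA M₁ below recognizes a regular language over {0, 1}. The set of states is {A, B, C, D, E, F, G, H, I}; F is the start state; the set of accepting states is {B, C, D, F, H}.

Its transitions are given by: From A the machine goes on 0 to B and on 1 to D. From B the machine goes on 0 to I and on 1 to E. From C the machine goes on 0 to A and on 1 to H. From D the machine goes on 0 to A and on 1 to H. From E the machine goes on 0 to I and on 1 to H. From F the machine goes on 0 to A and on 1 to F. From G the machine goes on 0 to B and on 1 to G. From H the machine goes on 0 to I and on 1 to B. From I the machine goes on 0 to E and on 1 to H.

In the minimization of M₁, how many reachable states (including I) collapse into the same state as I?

2

States {C,G} cannot be reached from the start state, so discard them.
Initial partition by acceptance: {B,D,F,H} | {A,E,I}.
Split {B,D,F,H} by δ(·,1) → {D,F,H} and {B}.
Refine {D,F,H} on symbol 1: members go to different blocks, giving {D,F} and {H}.
Refine {D,F} on symbol 1: members go to different blocks, giving {D} and {F}.
Refine {A,E,I} on symbol 0: members go to different blocks, giving {E,I} and {A}.
Stable partition: {D} | {E,I} | {B} | {H} | {F} | {A} — 6 equivalence classes.
State I belongs to the block {E,I}, which has 2 states.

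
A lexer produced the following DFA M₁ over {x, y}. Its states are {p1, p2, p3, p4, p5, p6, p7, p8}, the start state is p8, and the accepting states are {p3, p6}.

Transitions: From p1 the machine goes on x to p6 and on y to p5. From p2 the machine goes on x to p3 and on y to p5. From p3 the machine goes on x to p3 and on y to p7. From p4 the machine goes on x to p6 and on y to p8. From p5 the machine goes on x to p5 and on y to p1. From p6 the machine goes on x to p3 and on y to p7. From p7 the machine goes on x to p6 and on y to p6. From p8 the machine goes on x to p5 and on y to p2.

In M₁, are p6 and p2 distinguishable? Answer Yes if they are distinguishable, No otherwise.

Yes

States {p4} cannot be reached from the start state, so discard them.
Start with accepting vs non-accepting: {p3,p6} | {p1,p2,p5,p7,p8}.
Refine {p1,p2,p5,p7,p8} on symbol x: members go to different blocks, giving {p1,p2,p7} and {p5,p8}.
On input y, block {p1,p2,p7} splits into {p1,p2} and {p7}.
No further refinement is possible. Final partition (4 blocks): {p3,p6} | {p1,p2} | {p5,p8} | {p7}.
p6 and p2 end up in different blocks, so they are distinguishable. For instance, the string 'ε' is accepted from only p6.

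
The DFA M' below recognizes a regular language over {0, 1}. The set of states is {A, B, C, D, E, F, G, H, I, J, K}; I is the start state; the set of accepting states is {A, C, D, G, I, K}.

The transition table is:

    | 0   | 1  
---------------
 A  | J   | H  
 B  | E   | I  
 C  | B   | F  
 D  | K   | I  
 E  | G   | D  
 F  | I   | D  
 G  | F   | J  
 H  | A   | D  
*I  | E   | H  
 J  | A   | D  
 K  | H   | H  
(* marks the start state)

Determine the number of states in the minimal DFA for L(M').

States {B,C} cannot be reached from the start state, so discard them.
P0 = {A,D,G,I,K} | {E,F,H,J}.
Split {A,D,G,I,K} by δ(·,0) → {A,G,I,K} and {D}.
Stable partition: {A,G,I,K} | {E,F,H,J} | {D} — 3 equivalence classes.

3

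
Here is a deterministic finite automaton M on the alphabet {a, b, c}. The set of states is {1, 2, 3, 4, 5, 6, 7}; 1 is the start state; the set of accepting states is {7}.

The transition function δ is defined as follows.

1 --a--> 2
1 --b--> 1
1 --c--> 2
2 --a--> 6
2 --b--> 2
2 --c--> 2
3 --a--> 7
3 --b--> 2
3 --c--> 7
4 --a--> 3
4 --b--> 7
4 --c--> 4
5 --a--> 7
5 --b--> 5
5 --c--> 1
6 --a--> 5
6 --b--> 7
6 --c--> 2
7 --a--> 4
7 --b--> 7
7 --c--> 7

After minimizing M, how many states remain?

Initial partition by acceptance: {7} | {1,2,3,4,5,6}.
Split {1,2,3,4,5,6} by δ(·,a) → {1,2,4,6} and {3,5}.
Refine {1,2,4,6} on symbol a: members go to different blocks, giving {1,2} and {4,6}.
On input a, block {1,2} splits into {1} and {2}.
Split {3,5} by δ(·,b) → {3} and {5}.
Split {4,6} by δ(·,a) → {4} and {6}.
No further refinement is possible. Final partition (7 blocks): {7} | {1} | {3} | {4} | {2} | {5} | {6}.

7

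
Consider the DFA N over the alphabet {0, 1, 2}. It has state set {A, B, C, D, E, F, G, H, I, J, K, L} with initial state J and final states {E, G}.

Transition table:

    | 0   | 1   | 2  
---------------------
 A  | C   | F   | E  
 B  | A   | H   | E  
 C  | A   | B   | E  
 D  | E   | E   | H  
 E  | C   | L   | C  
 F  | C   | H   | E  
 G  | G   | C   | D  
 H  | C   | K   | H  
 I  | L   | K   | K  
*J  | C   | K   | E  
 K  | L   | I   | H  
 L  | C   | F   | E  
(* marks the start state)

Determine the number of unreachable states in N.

BFS from J reaches {A, B, C, E, F, H, I, J, K, L}; the 2 state(s) D, G are never visited.

2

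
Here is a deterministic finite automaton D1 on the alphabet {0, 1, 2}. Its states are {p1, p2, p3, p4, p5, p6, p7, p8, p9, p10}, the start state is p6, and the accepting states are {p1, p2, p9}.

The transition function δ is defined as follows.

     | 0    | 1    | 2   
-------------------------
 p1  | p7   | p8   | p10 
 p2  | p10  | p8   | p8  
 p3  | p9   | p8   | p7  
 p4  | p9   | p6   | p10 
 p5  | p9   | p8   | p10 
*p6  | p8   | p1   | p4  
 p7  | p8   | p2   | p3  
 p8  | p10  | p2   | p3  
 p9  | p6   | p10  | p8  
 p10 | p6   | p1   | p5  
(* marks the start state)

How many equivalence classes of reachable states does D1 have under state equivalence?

3

Every state is reachable, so we keep all 10.
P0 = {p1,p2,p9} | {p3,p4,p5,p6,p7,p8,p10}.
Refine {p3,p4,p5,p6,p7,p8,p10} on symbol 0: members go to different blocks, giving {p6,p7,p8,p10} and {p3,p4,p5}.
Stable partition: {p1,p2,p9} | {p6,p7,p8,p10} | {p3,p4,p5} — 3 equivalence classes.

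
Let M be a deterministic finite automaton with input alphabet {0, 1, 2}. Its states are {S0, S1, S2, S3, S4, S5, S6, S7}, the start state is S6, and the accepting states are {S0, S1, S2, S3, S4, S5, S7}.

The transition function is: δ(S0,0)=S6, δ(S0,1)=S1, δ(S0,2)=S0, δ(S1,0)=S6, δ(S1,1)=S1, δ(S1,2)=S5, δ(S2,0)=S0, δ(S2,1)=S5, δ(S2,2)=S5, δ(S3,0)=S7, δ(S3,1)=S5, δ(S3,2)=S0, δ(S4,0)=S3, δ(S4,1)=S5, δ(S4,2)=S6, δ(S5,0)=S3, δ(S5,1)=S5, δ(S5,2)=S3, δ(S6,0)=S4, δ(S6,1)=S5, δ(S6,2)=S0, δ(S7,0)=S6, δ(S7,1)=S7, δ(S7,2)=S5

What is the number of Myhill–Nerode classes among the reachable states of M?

First remove the unreachable states {S2}; 7 states remain.
Start with accepting vs non-accepting: {S0,S1,S3,S4,S5,S7} | {S6}.
On input 0, block {S0,S1,S3,S4,S5,S7} splits into {S0,S1,S7} and {S3,S4,S5}.
Split {S0,S1,S7} by δ(·,2) → {S1,S7} and {S0}.
Refine {S3,S4,S5} on symbol 0: members go to different blocks, giving {S4,S5} and {S3}.
On input 2, block {S4,S5} splits into {S4} and {S5}.
Stable partition: {S1,S7} | {S6} | {S4} | {S0} | {S3} | {S5} — 6 equivalence classes.

6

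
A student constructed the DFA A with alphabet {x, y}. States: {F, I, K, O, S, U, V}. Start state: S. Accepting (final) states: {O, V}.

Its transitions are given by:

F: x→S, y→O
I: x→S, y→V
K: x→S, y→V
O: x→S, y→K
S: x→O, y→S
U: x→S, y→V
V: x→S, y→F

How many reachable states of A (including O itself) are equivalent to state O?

Reachable states from the start: {F,K,O,S,V}. Unreachable: {I,U} — drop them.
Initial partition by acceptance: {O,V} | {F,K,S}.
Split {F,K,S} by δ(·,x) → {F,K} and {S}.
Stable partition: {O,V} | {F,K} | {S} — 3 equivalence classes.
The equivalence class containing O is {O,V}, of size 2.

2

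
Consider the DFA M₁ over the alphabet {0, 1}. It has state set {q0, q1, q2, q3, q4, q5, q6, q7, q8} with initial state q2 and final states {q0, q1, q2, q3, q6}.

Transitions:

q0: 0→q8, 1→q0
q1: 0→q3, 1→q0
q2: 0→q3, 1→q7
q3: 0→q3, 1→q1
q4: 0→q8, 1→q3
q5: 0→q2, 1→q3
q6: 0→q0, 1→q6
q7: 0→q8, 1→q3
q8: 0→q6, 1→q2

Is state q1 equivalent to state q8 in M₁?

No

Reachable states from the start: {q0,q1,q2,q3,q6,q7,q8}. Unreachable: {q4,q5} — drop them.
P0 = {q0,q1,q2,q3,q6} | {q7,q8}.
Split {q0,q1,q2,q3,q6} by δ(·,0) → {q1,q2,q3,q6} and {q0}.
On input 0, block {q1,q2,q3,q6} splits into {q1,q2,q3} and {q6}.
On input 1, block {q1,q2,q3} splits into {q1} and {q2} and {q3}.
Split {q7,q8} by δ(·,0) → {q7} and {q8}.
Stable partition: {q1} | {q7} | {q0} | {q6} | {q2} | {q3} | {q8} — 7 equivalence classes.
q1 and q8 end up in different blocks, so they are distinguishable. For instance, the string 'ε' is accepted from only q1.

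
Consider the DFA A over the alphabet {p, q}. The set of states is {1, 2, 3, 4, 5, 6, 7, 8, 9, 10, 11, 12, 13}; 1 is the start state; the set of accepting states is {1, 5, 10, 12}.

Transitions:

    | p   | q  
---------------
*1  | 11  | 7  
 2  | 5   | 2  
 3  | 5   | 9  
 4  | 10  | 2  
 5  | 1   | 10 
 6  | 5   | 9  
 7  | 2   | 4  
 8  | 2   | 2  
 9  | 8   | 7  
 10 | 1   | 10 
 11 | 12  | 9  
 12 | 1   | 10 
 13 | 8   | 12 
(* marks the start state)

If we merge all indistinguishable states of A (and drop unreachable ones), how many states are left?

First remove the unreachable states {3,6,13}; 10 states remain.
Initial partition by acceptance: {1,5,10,12} | {2,4,7,8,9,11}.
On input p, block {1,5,10,12} splits into {5,10,12} and {1}.
Split {2,4,7,8,9,11} by δ(·,p) → {2,4,11} and {7,8,9}.
On input q, block {2,4,11} splits into {2,4} and {11}.
On input p, block {7,8,9} splits into {7,8} and {9}.
Stable partition: {5,10,12} | {2,4} | {1} | {7,8} | {11} | {9} — 6 equivalence classes.

6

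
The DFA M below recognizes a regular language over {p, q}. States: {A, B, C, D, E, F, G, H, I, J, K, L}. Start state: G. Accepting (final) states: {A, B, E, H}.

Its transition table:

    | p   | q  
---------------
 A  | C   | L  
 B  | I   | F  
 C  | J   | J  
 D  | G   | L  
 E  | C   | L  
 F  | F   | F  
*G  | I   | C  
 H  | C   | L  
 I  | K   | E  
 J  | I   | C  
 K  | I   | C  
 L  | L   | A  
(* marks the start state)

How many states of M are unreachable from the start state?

Starting at G and following transitions, the reachable set is {A, C, E, G, I, J, K, L}. That leaves B, D, F, H unreachable — 4 in total.

4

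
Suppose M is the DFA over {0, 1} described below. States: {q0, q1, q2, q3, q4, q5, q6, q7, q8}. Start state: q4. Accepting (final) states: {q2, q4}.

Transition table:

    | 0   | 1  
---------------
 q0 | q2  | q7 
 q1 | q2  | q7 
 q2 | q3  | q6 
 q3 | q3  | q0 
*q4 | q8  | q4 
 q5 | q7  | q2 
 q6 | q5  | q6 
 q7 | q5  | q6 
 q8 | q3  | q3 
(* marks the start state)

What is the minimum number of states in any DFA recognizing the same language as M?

Reachable states from the start: {q0,q2,q3,q4,q5,q6,q7,q8}. Unreachable: {q1} — drop them.
P0 = {q2,q4} | {q0,q3,q5,q6,q7,q8}.
Refine {q2,q4} on symbol 1: members go to different blocks, giving {q2} and {q4}.
On input 0, block {q0,q3,q5,q6,q7,q8} splits into {q3,q5,q6,q7,q8} and {q0}.
On input 1, block {q3,q5,q6,q7,q8} splits into {q6,q7,q8} and {q3} and {q5}.
On input 0, block {q6,q7,q8} splits into {q6,q7} and {q8}.
The partition is now stable with 7 blocks: {q2} | {q6,q7} | {q4} | {q0} | {q3} | {q5} | {q8}.

7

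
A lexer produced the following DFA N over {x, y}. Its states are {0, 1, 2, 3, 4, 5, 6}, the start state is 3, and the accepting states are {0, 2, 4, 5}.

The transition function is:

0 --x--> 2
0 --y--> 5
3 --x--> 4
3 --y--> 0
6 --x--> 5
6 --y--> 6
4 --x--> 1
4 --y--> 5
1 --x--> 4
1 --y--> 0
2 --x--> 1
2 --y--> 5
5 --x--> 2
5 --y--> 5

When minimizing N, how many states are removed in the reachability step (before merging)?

Starting at 3 and following transitions, the reachable set is {0, 1, 2, 3, 4, 5}. That leaves 6 unreachable — 1 in total.

1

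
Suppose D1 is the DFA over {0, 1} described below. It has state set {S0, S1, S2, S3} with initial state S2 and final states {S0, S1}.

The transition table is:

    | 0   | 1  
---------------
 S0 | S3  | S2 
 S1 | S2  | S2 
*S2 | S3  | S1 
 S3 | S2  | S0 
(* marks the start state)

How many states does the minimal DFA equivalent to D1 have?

Every state is reachable, so we keep all 4.
Start with accepting vs non-accepting: {S0,S1} | {S2,S3}.
Stable partition: {S0,S1} | {S2,S3} — 2 equivalence classes.

2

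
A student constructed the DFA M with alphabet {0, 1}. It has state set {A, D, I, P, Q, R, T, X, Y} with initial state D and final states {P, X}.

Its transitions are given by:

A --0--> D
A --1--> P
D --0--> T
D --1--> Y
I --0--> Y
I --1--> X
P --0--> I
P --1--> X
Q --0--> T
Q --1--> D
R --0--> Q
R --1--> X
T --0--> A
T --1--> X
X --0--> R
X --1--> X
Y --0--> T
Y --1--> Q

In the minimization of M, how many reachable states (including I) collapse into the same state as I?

3

Start with accepting vs non-accepting: {P,X} | {A,D,I,Q,R,T,Y}.
Split {A,D,I,Q,R,T,Y} by δ(·,1) → {A,I,R,T} and {D,Q,Y}.
Refine {A,I,R,T} on symbol 0: members go to different blocks, giving {A,I,R} and {T}.
The partition is now stable with 4 blocks: {P,X} | {A,I,R} | {D,Q,Y} | {T}.
The equivalence class containing I is {A,I,R}, of size 3.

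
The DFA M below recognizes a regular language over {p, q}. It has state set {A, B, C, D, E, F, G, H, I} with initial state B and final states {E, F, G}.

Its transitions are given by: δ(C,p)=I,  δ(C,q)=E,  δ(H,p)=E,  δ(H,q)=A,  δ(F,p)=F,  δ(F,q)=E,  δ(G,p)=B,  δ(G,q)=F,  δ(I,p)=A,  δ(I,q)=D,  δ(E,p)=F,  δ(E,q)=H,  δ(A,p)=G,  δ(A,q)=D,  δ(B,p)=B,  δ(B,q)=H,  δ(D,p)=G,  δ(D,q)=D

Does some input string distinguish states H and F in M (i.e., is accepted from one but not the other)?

Yes

Reachable states from the start: {A,B,D,E,F,G,H}. Unreachable: {C,I} — drop them.
Start with accepting vs non-accepting: {E,F,G} | {A,B,D,H}.
Refine {E,F,G} on symbol p: members go to different blocks, giving {E,F} and {G}.
On input q, block {E,F} splits into {E} and {F}.
Refine {A,B,D,H} on symbol p: members go to different blocks, giving {A,D} and {B} and {H}.
The partition is now stable with 6 blocks: {E} | {A,D} | {G} | {F} | {B} | {H}.
H and F end up in different blocks, so they are distinguishable. For instance, the string 'ε' is accepted from only F.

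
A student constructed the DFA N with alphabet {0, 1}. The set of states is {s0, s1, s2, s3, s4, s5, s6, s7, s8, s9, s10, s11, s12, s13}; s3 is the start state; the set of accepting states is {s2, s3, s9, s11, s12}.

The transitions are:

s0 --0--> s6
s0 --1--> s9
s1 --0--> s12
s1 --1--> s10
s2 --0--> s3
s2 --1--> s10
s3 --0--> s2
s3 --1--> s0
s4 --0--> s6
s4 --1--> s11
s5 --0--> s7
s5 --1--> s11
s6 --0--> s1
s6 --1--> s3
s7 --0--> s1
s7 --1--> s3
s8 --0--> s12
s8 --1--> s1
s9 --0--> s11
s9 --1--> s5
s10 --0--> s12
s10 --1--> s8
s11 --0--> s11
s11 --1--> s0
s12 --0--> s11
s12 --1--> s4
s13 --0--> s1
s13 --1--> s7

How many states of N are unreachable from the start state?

1

No path from s3 leads to s13; the other 13 states are all reachable.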